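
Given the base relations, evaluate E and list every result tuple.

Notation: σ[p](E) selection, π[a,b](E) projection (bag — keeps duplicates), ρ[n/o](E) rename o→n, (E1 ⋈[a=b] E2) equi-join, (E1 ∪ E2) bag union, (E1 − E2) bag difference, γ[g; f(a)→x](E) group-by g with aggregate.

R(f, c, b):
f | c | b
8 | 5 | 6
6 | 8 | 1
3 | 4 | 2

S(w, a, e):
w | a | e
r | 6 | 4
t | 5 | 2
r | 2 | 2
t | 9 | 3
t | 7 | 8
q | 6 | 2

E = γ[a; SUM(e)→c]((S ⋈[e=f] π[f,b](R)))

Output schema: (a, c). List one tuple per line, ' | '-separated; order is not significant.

Per-node cardinality:
  S → 6
  R → 3
  π[f,b](R) → 3
  (S ⋈[e=f] π[f,b](R)) → 2
  γ[a; SUM(e)→c]((S ⋈[e=f] π[f,b](R))) → 2

== RESULT ==
a | c
7 | 8
9 | 3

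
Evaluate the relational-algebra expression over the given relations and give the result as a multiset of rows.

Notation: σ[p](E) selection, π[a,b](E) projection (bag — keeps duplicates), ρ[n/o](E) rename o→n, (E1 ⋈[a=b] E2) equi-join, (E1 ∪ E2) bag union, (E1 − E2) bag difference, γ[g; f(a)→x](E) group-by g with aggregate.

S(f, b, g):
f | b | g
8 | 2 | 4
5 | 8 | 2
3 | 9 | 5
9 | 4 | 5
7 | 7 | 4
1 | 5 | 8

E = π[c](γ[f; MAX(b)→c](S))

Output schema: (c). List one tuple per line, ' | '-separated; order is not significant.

Per-node cardinality:
  S → 6
  γ[f; MAX(b)→c](S) → 6
  π[c](γ[f; MAX(b)→c](S)) → 6

== RESULT ==
c
2
4
5
7
8
9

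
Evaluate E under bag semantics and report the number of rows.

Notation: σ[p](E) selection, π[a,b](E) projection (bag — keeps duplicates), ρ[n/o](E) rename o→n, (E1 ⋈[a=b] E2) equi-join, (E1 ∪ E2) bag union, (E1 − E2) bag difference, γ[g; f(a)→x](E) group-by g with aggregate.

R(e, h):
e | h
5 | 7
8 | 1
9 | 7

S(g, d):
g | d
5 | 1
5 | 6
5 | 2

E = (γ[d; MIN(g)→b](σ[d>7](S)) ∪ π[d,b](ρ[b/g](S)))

Subexpression sizes:
  S → 3
  σ[d>7](S) → 0
  γ[d; MIN(g)→b](σ[d>7](S)) → 0
  S → 3
  ρ[b/g](S) → 3
  π[d,b](ρ[b/g](S)) → 3
  (γ[d; MIN(g)→b](σ[d>7](S)) ∪ π[d,b](ρ[b/g](S))) → 3

|E| = 3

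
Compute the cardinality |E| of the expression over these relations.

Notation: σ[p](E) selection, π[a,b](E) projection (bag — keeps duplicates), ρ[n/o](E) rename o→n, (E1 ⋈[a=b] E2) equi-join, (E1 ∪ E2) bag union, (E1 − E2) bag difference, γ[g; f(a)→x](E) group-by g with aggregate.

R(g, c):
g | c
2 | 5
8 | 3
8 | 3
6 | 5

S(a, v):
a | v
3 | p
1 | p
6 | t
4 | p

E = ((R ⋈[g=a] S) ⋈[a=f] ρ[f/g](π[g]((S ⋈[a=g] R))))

Subexpression sizes:
  R → 4
  S → 4
  (R ⋈[g=a] S) → 1
  S → 4
  R → 4
  (S ⋈[a=g] R) → 1
  π[g]((S ⋈[a=g] R)) → 1
  ρ[f/g](π[g]((S ⋈[a=g] R))) → 1
  ((R ⋈[g=a] S) ⋈[a=f] ρ[f/g](π[g]((S ⋈[a=g] R)))) → 1

|E| = 1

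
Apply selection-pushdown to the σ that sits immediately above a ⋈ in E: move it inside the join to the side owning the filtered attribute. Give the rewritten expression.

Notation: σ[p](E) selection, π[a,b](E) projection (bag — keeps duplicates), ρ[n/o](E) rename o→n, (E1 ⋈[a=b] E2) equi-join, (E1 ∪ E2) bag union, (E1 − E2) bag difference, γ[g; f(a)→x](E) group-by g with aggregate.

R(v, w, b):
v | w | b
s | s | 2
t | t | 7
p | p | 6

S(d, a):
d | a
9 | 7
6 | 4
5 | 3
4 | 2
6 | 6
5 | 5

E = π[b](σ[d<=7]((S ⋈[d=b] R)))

σ filters on d, owned by the left side.
E' = π[b]((σ[d<=7](S) ⋈[d=b] R))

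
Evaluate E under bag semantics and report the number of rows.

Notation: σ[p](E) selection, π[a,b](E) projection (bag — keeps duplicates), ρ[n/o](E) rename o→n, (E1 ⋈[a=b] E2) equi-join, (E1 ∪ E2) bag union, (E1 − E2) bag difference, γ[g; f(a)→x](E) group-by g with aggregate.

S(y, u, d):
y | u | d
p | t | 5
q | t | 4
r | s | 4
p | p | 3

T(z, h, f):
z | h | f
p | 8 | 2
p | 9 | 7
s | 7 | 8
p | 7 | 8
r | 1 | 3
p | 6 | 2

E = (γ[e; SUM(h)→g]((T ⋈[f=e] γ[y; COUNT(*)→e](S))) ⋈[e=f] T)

Subexpression sizes:
  T → 6
  S → 4
  γ[y; COUNT(*)→e](S) → 3
  (T ⋈[f=e] γ[y; COUNT(*)→e](S)) → 2
  γ[e; SUM(h)→g]((T ⋈[f=e] γ[y; COUNT(*)→e](S))) → 1
  T → 6
  (γ[e; SUM(h)→g]((T ⋈[f=e] γ[y; COUNT(*)→e](S))) ⋈[e=f] T) → 2

|E| = 2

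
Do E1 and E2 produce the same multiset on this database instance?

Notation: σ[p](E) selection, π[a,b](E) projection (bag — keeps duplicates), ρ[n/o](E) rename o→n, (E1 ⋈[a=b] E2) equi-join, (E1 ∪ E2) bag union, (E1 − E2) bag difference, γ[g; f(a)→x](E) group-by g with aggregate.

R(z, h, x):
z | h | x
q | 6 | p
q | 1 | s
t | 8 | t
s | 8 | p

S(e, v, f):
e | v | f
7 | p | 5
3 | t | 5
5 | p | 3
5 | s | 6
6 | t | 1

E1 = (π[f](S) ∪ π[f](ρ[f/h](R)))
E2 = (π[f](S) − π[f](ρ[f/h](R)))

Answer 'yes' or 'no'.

E1 stepwise |·|:
  S → 5
  π[f](S) → 5
  R → 4
  ρ[f/h](R) → 4
  π[f](ρ[f/h](R)) → 4
  (π[f](S) ∪ π[f](ρ[f/h](R))) → 9
E2 stepwise |·|:
  S → 5
  π[f](S) → 5
  R → 4
  ρ[f/h](R) → 4
  π[f](ρ[f/h](R)) → 4
  (π[f](S) − π[f](ρ[f/h](R))) → 3

E1 result:
f
1
1
3
5
5
6
6
8
8
E2 result:
f
3
5
5
Witness: (6,) appears 2× in E1 but 0× in E2.

no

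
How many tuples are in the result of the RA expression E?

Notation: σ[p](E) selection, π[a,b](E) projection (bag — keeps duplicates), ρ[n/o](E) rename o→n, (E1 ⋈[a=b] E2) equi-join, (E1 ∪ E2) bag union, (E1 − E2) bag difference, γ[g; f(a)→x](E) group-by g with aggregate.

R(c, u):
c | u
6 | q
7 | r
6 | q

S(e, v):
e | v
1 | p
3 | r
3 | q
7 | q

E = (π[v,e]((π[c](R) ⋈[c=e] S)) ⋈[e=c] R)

Per-node cardinality:
  R → 3
  π[c](R) → 3
  S → 4
  (π[c](R) ⋈[c=e] S) → 1
  π[v,e]((π[c](R) ⋈[c=e] S)) → 1
  R → 3
  (π[v,e]((π[c](R) ⋈[c=e] S)) ⋈[e=c] R) → 1

|E| = 1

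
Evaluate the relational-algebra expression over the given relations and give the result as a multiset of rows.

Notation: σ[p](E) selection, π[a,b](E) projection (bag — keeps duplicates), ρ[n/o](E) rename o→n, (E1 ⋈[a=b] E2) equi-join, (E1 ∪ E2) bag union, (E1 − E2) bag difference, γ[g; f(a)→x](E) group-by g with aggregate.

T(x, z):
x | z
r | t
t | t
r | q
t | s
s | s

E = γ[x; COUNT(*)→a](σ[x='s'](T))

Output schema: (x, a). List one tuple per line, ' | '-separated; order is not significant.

Subexpression sizes:
  T → 5
  σ[x='s'](T) → 1
  γ[x; COUNT(*)→a](σ[x='s'](T)) → 1

== RESULT ==
x | a
s | 1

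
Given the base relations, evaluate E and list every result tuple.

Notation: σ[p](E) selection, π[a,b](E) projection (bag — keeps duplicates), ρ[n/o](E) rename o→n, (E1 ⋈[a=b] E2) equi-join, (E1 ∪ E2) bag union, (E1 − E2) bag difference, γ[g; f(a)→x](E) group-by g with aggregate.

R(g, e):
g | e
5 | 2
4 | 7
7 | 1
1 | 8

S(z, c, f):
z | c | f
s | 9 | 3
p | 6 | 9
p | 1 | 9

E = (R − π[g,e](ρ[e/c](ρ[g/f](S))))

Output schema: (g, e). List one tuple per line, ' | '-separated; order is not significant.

Per-node cardinality:
  R → 4
  S → 3
  ρ[g/f](S) → 3
  ρ[e/c](ρ[g/f](S)) → 3
  π[g,e](ρ[e/c](ρ[g/f](S))) → 3
  (R − π[g,e](ρ[e/c](ρ[g/f](S)))) → 4

== RESULT ==
g | e
1 | 8
4 | 7
5 | 2
7 | 1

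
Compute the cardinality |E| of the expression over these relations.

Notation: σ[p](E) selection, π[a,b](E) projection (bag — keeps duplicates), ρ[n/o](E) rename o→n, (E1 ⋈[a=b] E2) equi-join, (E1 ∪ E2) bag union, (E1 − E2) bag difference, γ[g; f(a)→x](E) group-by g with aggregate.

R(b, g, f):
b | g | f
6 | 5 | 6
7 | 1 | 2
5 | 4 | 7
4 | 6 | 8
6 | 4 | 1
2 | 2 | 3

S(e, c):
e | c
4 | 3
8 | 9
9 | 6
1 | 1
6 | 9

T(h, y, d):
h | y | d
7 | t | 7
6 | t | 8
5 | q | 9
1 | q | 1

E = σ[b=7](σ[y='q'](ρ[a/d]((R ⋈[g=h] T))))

Row counts bottom-up:
  R → 6
  T → 4
  (R ⋈[g=h] T) → 3
  ρ[a/d]((R ⋈[g=h] T)) → 3
  σ[y='q'](ρ[a/d]((R ⋈[g=h] T))) → 2
  σ[b=7](σ[y='q'](ρ[a/d]((R ⋈[g=h] T)))) → 1

|E| = 1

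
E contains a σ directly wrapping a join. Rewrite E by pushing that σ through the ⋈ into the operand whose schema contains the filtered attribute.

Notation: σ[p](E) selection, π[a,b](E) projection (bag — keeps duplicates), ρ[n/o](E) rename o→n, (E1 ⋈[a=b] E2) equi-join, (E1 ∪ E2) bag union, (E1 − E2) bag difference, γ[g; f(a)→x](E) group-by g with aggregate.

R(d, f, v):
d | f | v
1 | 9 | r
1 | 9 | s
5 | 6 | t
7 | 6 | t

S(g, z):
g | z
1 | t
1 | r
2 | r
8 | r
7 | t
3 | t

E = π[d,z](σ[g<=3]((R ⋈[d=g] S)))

σ filters on g, owned by the right side.
E' = π[d,z]((R ⋈[d=g] σ[g<=3](S)))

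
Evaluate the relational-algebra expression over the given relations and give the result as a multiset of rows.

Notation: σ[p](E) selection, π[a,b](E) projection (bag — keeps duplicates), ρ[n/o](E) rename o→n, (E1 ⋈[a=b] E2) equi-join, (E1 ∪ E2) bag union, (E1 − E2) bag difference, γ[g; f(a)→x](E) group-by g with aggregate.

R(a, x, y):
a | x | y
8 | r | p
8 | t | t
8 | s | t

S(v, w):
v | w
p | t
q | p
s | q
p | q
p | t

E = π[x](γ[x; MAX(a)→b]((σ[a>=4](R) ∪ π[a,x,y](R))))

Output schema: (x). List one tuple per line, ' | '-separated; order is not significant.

Stepwise |·|:
  R → 3
  σ[a>=4](R) → 3
  R → 3
  π[a,x,y](R) → 3
  (σ[a>=4](R) ∪ π[a,x,y](R)) → 6
  γ[x; MAX(a)→b]((σ[a>=4](R) ∪ π[a,x,y](R))) → 3
  π[x](γ[x; MAX(a)→b]((σ[a>=4](R) ∪ π[a,x,y](R)))) → 3

== RESULT ==
x
r
s
t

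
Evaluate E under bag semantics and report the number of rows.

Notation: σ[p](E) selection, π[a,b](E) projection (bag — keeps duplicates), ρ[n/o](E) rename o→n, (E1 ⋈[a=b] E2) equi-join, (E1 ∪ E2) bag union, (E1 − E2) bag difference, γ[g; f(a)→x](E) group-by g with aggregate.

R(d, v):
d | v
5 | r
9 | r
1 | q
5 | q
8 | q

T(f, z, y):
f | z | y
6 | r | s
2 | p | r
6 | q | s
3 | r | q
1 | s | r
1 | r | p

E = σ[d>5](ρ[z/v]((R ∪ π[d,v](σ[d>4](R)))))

Per-node cardinality:
  R → 5
  R → 5
  σ[d>4](R) → 4
  π[d,v](σ[d>4](R)) → 4
  (R ∪ π[d,v](σ[d>4](R))) → 9
  ρ[z/v]((R ∪ π[d,v](σ[d>4](R)))) → 9
  σ[d>5](ρ[z/v]((R ∪ π[d,v](σ[d>4](R))))) → 4

|E| = 4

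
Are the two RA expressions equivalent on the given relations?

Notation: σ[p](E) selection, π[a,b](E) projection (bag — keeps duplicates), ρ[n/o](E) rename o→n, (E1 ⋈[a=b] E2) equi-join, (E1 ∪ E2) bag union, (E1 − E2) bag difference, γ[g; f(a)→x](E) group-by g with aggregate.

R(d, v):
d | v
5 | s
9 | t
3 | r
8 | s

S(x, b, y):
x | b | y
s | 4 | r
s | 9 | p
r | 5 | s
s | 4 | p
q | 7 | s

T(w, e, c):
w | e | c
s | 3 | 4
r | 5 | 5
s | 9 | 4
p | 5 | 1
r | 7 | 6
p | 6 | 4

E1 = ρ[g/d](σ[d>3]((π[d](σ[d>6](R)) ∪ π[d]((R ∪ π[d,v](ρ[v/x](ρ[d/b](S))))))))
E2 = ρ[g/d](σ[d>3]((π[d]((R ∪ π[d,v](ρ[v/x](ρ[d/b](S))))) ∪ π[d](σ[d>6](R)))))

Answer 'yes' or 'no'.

E1 per-node cardinality:
  R → 4
  σ[d>6](R) → 2
  π[d](σ[d>6](R)) → 2
  R → 4
  S → 5
  ρ[d/b](S) → 5
  ρ[v/x](ρ[d/b](S)) → 5
  π[d,v](ρ[v/x](ρ[d/b](S))) → 5
  (R ∪ π[d,v](ρ[v/x](ρ[d/b](S)))) → 9
  π[d]((R ∪ π[d,v](ρ[v/x](ρ[d/b](S))))) → 9
  (π[d](σ[d>6](R)) ∪ π[d]((R ∪ π[d,v](ρ[v/x](ρ[d/b](S)))))) → 11
  σ[d>3]((π[d](σ[d>6](R)) ∪ π[d]((R ∪ π[d,v](ρ[v/x](ρ[d/b](S))))))) → 10
  ρ[g/d](σ[d>3]((π[d](σ[d>6](R)) ∪ π[d]((R ∪ π[d,v](ρ[v/x](ρ[d/b](S)))))))) → 10
E2 per-node cardinality:
  R → 4
  S → 5
  ρ[d/b](S) → 5
  ρ[v/x](ρ[d/b](S)) → 5
  π[d,v](ρ[v/x](ρ[d/b](S))) → 5
  (R ∪ π[d,v](ρ[v/x](ρ[d/b](S)))) → 9
  π[d]((R ∪ π[d,v](ρ[v/x](ρ[d/b](S))))) → 9
  R → 4
  σ[d>6](R) → 2
  π[d](σ[d>6](R)) → 2
  (π[d]((R ∪ π[d,v](ρ[v/x](ρ[d/b](S))))) ∪ π[d](σ[d>6](R))) → 11
  σ[d>3]((π[d]((R ∪ π[d,v](ρ[v/x](ρ[d/b](S))))) ∪ π[d](σ[d>6](R)))) → 10
  ρ[g/d](σ[d>3]((π[d]((R ∪ π[d,v](ρ[v/x](ρ[d/b](S))))) ∪ π[d](σ[d>6](R))))) → 10

E1 and E2 produce the same multiset:
g
4
4
5
5
7
8
8
9
9
9

yes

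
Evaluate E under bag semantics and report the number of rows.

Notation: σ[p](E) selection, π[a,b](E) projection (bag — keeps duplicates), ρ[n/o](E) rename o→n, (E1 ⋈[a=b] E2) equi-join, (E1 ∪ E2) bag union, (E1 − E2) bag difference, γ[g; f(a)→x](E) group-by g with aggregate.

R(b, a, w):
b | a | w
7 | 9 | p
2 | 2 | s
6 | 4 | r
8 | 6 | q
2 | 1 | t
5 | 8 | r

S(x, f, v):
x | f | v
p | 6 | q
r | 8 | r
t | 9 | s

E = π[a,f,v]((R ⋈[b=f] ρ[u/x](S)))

Per-node cardinality:
  R → 6
  S → 3
  ρ[u/x](S) → 3
  (R ⋈[b=f] ρ[u/x](S)) → 2
  π[a,f,v]((R ⋈[b=f] ρ[u/x](S))) → 2

|E| = 2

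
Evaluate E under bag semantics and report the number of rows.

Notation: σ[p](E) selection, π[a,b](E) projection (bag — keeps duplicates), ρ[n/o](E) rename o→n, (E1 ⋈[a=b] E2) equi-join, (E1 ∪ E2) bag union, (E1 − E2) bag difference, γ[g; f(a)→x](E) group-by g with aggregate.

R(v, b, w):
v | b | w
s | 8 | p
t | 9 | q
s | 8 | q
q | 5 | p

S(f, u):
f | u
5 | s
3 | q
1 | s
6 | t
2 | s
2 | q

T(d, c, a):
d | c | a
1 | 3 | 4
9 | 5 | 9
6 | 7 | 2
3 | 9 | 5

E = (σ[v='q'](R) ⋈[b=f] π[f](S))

Subexpression sizes:
  R → 4
  σ[v='q'](R) → 1
  S → 6
  π[f](S) → 6
  (σ[v='q'](R) ⋈[b=f] π[f](S)) → 1

|E| = 1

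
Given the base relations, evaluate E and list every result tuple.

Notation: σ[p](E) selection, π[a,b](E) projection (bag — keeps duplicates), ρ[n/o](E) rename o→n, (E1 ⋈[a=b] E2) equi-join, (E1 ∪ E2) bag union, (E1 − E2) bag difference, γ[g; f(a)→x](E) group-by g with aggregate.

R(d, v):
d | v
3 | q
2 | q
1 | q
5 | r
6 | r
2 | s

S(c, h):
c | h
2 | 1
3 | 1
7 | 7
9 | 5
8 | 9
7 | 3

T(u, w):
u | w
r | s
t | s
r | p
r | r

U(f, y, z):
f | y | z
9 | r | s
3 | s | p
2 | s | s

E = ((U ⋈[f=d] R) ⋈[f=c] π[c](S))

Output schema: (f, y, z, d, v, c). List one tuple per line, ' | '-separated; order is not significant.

Per-node cardinality:
  U → 3
  R → 6
  (U ⋈[f=d] R) → 3
  S → 6
  π[c](S) → 6
  ((U ⋈[f=d] R) ⋈[f=c] π[c](S)) → 3

== RESULT ==
f | y | z | d | v | c
2 | s | s | 2 | q | 2
2 | s | s | 2 | s | 2
3 | s | p | 3 | q | 3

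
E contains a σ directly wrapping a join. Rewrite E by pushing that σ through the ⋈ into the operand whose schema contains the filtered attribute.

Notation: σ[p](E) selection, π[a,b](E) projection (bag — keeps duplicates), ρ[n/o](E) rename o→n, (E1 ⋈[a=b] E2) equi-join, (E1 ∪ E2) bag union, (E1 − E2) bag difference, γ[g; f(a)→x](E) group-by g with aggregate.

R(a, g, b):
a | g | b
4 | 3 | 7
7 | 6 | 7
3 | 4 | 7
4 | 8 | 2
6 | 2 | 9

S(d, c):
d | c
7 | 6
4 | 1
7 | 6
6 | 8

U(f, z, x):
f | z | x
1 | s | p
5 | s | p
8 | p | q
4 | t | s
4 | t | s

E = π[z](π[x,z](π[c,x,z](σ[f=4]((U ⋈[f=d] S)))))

σ filters on f, owned by the left side.
E' = π[z](π[x,z](π[c,x,z]((σ[f=4](U) ⋈[f=d] S))))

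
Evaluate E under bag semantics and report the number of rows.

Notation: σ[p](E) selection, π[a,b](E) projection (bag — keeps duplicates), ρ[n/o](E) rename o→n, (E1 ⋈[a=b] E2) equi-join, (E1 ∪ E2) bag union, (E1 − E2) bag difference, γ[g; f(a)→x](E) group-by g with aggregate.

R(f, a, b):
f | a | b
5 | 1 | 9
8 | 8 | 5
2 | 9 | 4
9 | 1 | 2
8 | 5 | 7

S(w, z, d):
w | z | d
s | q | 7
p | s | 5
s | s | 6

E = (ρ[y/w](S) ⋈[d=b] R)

Subexpression sizes:
  S → 3
  ρ[y/w](S) → 3
  R → 5
  (ρ[y/w](S) ⋈[d=b] R) → 2

|E| = 2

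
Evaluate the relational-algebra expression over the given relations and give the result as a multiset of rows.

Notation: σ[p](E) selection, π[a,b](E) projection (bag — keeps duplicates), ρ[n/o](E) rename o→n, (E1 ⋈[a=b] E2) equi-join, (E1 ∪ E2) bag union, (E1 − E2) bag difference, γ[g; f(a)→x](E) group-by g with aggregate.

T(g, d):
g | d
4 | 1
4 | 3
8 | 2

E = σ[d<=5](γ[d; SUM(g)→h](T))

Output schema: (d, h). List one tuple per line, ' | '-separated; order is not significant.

Subexpression sizes:
  T → 3
  γ[d; SUM(g)→h](T) → 3
  σ[d<=5](γ[d; SUM(g)→h](T)) → 3

== RESULT ==
d | h
1 | 4
2 | 8
3 | 4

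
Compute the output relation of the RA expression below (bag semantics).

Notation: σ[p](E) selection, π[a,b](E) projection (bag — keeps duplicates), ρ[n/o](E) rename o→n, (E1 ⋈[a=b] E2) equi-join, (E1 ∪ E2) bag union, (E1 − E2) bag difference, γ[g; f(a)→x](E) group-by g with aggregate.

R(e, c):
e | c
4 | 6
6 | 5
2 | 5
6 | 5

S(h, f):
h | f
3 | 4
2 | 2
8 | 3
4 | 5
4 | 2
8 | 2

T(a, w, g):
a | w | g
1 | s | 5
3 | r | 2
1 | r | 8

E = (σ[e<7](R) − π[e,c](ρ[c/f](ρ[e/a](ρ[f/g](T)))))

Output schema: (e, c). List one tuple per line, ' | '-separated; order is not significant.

Subexpression sizes:
  R → 4
  σ[e<7](R) → 4
  T → 3
  ρ[f/g](T) → 3
  ρ[e/a](ρ[f/g](T)) → 3
  ρ[c/f](ρ[e/a](ρ[f/g](T))) → 3
  π[e,c](ρ[c/f](ρ[e/a](ρ[f/g](T)))) → 3
  (σ[e<7](R) − π[e,c](ρ[c/f](ρ[e/a](ρ[f/g](T))))) → 4

== RESULT ==
e | c
2 | 5
4 | 6
6 | 5
6 | 5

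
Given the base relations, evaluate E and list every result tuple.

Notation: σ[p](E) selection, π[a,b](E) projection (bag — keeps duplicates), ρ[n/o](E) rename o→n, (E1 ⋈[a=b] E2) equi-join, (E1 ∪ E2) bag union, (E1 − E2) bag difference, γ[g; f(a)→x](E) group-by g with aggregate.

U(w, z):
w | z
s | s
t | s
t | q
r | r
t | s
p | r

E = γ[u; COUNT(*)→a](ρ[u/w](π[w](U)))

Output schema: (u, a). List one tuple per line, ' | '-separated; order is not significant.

Subexpression sizes:
  U → 6
  π[w](U) → 6
  ρ[u/w](π[w](U)) → 6
  γ[u; COUNT(*)→a](ρ[u/w](π[w](U))) → 4

== RESULT ==
u | a
p | 1
r | 1
s | 1
t | 3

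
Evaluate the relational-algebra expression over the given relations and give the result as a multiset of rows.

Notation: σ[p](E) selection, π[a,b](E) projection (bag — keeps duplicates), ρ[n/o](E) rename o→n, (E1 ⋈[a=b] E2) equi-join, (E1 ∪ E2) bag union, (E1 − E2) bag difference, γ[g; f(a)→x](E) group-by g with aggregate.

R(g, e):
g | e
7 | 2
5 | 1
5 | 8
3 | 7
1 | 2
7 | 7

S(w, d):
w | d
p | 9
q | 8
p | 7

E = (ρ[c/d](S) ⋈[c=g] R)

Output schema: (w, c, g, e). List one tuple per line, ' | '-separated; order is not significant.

Stepwise |·|:
  S → 3
  ρ[c/d](S) → 3
  R → 6
  (ρ[c/d](S) ⋈[c=g] R) → 2

== RESULT ==
w | c | g | e
p | 7 | 7 | 2
p | 7 | 7 | 7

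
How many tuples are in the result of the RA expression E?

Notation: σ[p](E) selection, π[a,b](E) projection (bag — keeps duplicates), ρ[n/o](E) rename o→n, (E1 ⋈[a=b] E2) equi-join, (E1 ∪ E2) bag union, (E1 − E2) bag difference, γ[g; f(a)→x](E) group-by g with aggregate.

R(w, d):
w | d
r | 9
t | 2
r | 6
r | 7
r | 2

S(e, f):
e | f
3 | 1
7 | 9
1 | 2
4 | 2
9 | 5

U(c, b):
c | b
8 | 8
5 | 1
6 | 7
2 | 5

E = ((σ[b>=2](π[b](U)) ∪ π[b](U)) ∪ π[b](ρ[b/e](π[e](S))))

Subexpression sizes:
  U → 4
  π[b](U) → 4
  σ[b>=2](π[b](U)) → 3
  U → 4
  π[b](U) → 4
  (σ[b>=2](π[b](U)) ∪ π[b](U)) → 7
  S → 5
  π[e](S) → 5
  ρ[b/e](π[e](S)) → 5
  π[b](ρ[b/e](π[e](S))) → 5
  ((σ[b>=2](π[b](U)) ∪ π[b](U)) ∪ π[b](ρ[b/e](π[e](S)))) → 12

|E| = 12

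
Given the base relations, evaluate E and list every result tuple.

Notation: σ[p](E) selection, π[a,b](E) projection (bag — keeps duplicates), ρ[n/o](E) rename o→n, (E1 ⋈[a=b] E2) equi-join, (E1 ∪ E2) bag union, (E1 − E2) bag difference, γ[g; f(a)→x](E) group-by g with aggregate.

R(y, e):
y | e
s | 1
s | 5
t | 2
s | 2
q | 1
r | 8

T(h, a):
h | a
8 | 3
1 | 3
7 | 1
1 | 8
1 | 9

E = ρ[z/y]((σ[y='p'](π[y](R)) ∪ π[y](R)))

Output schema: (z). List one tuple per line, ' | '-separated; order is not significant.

Row counts bottom-up:
  R → 6
  π[y](R) → 6
  σ[y='p'](π[y](R)) → 0
  R → 6
  π[y](R) → 6
  (σ[y='p'](π[y](R)) ∪ π[y](R)) → 6
  ρ[z/y]((σ[y='p'](π[y](R)) ∪ π[y](R))) → 6

== RESULT ==
z
q
r
s
s
s
t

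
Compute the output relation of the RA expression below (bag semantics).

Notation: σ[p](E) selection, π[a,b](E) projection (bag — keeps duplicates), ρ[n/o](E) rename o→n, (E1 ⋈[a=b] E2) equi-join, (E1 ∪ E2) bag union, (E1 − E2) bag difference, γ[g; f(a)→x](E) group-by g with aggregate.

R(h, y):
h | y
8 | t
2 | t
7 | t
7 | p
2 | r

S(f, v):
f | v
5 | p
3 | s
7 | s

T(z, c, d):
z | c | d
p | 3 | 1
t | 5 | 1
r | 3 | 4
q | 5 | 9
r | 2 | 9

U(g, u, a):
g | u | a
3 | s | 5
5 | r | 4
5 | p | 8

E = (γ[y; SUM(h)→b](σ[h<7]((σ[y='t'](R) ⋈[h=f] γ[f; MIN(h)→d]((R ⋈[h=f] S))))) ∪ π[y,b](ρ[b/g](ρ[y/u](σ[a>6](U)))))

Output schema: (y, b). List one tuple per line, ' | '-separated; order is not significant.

Per-node cardinality:
  R → 5
  σ[y='t'](R) → 3
  R → 5
  S → 3
  (R ⋈[h=f] S) → 2
  γ[f; MIN(h)→d]((R ⋈[h=f] S)) → 1
  (σ[y='t'](R) ⋈[h=f] γ[f; MIN(h)→d]((R ⋈[h=f] S))) → 1
  σ[h<7]((σ[y='t'](R) ⋈[h=f] γ[f; MIN(h)→d]((R ⋈[h=f] S)))) → 0
  γ[y; SUM(h)→b](σ[h<7]((σ[y='t'](R) ⋈[h=f] γ[f; MIN(h)→d]((R ⋈[h=f] S))))) → 0
  U → 3
  σ[a>6](U) → 1
  ρ[y/u](σ[a>6](U)) → 1
  ρ[b/g](ρ[y/u](σ[a>6](U))) → 1
  π[y,b](ρ[b/g](ρ[y/u](σ[a>6](U)))) → 1
  (γ[y; SUM(h)→b](σ[h<7]((σ[y='t'](R) ⋈[h=f] γ[f; MIN(h)→d]((R ⋈[h=f] S))))) ∪ π[y,b](ρ[b/g](ρ[y/u](σ[a>6](U))))) → 1

== RESULT ==
y | b
p | 5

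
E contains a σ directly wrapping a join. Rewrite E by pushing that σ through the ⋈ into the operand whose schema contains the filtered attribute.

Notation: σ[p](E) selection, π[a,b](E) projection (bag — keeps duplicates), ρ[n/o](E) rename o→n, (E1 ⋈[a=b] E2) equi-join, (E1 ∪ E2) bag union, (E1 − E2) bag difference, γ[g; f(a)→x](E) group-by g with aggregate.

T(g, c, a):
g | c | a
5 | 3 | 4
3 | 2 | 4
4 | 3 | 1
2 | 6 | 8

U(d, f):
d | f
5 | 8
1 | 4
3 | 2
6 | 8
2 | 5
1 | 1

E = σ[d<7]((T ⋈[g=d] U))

σ filters on d, owned by the right side.
E' = (T ⋈[g=d] σ[d<7](U))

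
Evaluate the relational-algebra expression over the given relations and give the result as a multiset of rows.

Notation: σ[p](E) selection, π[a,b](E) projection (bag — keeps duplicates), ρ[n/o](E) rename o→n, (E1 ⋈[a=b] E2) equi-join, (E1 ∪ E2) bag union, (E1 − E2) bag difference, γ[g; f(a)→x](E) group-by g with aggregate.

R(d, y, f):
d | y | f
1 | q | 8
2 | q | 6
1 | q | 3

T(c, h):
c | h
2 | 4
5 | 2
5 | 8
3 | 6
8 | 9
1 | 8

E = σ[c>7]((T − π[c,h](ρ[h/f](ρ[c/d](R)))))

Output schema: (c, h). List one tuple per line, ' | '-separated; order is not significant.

Per-node cardinality:
  T → 6
  R → 3
  ρ[c/d](R) → 3
  ρ[h/f](ρ[c/d](R)) → 3
  π[c,h](ρ[h/f](ρ[c/d](R))) → 3
  (T − π[c,h](ρ[h/f](ρ[c/d](R)))) → 5
  σ[c>7]((T − π[c,h](ρ[h/f](ρ[c/d](R))))) → 1

== RESULT ==
c | h
8 | 9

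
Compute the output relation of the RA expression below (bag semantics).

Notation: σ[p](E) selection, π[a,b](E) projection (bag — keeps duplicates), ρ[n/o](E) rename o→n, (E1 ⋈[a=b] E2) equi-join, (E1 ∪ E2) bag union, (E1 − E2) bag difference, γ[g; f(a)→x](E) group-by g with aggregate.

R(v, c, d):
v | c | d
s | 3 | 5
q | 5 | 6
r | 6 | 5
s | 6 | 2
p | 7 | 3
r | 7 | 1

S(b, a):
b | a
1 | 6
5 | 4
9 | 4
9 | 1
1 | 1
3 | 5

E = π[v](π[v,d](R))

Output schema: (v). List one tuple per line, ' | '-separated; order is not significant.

Subexpression sizes:
  R → 6
  π[v,d](R) → 6
  π[v](π[v,d](R)) → 6

== RESULT ==
v
p
q
r
r
s
s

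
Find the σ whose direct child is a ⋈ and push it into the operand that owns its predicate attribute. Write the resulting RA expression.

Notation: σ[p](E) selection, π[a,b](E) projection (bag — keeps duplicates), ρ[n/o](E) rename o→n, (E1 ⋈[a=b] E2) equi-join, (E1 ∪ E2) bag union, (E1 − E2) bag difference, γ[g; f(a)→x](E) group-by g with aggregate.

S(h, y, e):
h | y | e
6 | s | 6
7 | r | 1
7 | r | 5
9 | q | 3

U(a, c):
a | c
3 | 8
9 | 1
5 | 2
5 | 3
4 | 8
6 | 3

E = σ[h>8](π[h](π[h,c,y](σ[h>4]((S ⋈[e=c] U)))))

σ filters on h, owned by the left side.
E' = σ[h>8](π[h](π[h,c,y]((σ[h>4](S) ⋈[e=c] U))))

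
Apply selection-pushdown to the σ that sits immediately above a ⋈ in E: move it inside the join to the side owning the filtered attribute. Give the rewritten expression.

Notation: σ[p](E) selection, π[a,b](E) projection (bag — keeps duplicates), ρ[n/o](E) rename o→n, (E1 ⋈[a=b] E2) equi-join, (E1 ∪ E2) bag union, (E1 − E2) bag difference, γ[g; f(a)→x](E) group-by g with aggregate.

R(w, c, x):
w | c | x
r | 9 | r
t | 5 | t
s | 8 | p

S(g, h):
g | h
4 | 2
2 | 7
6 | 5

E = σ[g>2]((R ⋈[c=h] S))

σ filters on g, owned by the right side.
E' = (R ⋈[c=h] σ[g>2](S))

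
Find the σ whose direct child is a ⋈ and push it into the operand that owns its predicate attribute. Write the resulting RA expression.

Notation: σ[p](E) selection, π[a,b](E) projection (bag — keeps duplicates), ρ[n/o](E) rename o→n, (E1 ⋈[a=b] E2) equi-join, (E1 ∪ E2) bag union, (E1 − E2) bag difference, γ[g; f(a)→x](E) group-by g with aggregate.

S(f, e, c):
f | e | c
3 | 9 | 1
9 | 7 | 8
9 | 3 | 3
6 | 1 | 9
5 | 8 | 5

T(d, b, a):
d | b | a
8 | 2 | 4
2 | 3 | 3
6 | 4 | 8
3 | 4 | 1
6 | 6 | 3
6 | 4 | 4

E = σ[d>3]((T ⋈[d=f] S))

σ filters on d, owned by the left side.
E' = (σ[d>3](T) ⋈[d=f] S)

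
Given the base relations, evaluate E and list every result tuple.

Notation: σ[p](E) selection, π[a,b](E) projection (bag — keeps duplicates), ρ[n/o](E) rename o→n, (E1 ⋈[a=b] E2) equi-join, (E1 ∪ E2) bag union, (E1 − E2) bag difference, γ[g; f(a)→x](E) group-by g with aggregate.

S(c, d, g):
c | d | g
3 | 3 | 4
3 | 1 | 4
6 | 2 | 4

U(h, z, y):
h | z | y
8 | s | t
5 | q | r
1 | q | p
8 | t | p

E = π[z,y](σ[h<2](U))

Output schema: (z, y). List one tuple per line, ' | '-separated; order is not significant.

Subexpression sizes:
  U → 4
  σ[h<2](U) → 1
  π[z,y](σ[h<2](U)) → 1

== RESULT ==
z | y
q | p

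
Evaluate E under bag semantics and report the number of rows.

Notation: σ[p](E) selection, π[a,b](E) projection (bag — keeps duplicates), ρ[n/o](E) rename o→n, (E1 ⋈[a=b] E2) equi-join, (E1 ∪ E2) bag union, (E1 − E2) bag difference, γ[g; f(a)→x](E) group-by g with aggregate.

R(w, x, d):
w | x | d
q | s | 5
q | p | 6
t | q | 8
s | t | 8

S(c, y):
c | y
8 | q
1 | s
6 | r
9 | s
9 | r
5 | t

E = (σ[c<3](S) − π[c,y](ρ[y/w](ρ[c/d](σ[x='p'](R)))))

Stepwise |·|:
  S → 6
  σ[c<3](S) → 1
  R → 4
  σ[x='p'](R) → 1
  ρ[c/d](σ[x='p'](R)) → 1
  ρ[y/w](ρ[c/d](σ[x='p'](R))) → 1
  π[c,y](ρ[y/w](ρ[c/d](σ[x='p'](R)))) → 1
  (σ[c<3](S) − π[c,y](ρ[y/w](ρ[c/d](σ[x='p'](R))))) → 1

|E| = 1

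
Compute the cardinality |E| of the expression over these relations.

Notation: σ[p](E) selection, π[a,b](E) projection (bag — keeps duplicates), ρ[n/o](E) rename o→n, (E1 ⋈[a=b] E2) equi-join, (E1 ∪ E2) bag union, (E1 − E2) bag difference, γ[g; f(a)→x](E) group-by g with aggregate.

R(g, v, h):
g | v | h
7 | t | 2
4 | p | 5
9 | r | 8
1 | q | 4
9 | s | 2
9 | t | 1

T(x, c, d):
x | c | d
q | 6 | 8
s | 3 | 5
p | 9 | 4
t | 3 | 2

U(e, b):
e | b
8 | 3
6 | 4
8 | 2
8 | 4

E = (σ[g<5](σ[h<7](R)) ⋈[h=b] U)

Per-node cardinality:
  R → 6
  σ[h<7](R) → 5
  σ[g<5](σ[h<7](R)) → 2
  U → 4
  (σ[g<5](σ[h<7](R)) ⋈[h=b] U) → 2

|E| = 2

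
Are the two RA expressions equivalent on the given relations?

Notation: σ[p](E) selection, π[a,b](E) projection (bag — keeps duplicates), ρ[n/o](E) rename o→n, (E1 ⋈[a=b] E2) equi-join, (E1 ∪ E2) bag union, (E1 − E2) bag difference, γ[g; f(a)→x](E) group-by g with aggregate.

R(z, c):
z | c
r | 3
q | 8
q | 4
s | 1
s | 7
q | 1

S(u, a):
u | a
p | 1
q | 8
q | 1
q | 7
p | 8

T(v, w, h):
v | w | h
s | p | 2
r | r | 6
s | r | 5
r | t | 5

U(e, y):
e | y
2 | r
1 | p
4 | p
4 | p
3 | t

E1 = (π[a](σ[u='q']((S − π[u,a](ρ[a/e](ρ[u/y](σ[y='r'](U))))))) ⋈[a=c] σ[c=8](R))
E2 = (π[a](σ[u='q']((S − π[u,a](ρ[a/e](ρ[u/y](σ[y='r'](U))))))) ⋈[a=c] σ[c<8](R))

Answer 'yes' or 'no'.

E1 per-node cardinality:
  S → 5
  U → 5
  σ[y='r'](U) → 1
  ρ[u/y](σ[y='r'](U)) → 1
  ρ[a/e](ρ[u/y](σ[y='r'](U))) → 1
  π[u,a](ρ[a/e](ρ[u/y](σ[y='r'](U)))) → 1
  (S − π[u,a](ρ[a/e](ρ[u/y](σ[y='r'](U))))) → 5
  σ[u='q']((S − π[u,a](ρ[a/e](ρ[u/y](σ[y='r'](U)))))) → 3
  π[a](σ[u='q']((S − π[u,a](ρ[a/e](ρ[u/y](σ[y='r'](U))))))) → 3
  R → 6
  σ[c=8](R) → 1
  (π[a](σ[u='q']((S − π[u,a](ρ[a/e](ρ[u/y](σ[y='r'](U))))))) ⋈[a=c] σ[c=8](R)) → 1
E2 per-node cardinality:
  S → 5
  U → 5
  σ[y='r'](U) → 1
  ρ[u/y](σ[y='r'](U)) → 1
  ρ[a/e](ρ[u/y](σ[y='r'](U))) → 1
  π[u,a](ρ[a/e](ρ[u/y](σ[y='r'](U)))) → 1
  (S − π[u,a](ρ[a/e](ρ[u/y](σ[y='r'](U))))) → 5
  σ[u='q']((S − π[u,a](ρ[a/e](ρ[u/y](σ[y='r'](U)))))) → 3
  π[a](σ[u='q']((S − π[u,a](ρ[a/e](ρ[u/y](σ[y='r'](U))))))) → 3
  R → 6
  σ[c<8](R) → 5
  (π[a](σ[u='q']((S − π[u,a](ρ[a/e](ρ[u/y](σ[y='r'](U))))))) ⋈[a=c] σ[c<8](R)) → 3

E1 result:
a | z | c
8 | q | 8
E2 result:
a | z | c
1 | q | 1
1 | s | 1
7 | s | 7
Witness: (8, 'q', 8) appears 1× in E1 but 0× in E2.

no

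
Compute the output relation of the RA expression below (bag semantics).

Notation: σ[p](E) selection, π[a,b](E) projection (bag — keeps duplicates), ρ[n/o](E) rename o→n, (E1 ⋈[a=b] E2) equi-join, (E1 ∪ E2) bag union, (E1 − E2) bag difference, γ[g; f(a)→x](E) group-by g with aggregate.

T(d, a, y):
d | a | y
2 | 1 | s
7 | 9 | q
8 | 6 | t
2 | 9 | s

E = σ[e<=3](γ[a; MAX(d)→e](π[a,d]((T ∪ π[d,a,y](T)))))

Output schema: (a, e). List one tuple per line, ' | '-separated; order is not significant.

Stepwise |·|:
  T → 4
  T → 4
  π[d,a,y](T) → 4
  (T ∪ π[d,a,y](T)) → 8
  π[a,d]((T ∪ π[d,a,y](T))) → 8
  γ[a; MAX(d)→e](π[a,d]((T ∪ π[d,a,y](T)))) → 3
  σ[e<=3](γ[a; MAX(d)→e](π[a,d]((T ∪ π[d,a,y](T))))) → 1

== RESULT ==
a | e
1 | 2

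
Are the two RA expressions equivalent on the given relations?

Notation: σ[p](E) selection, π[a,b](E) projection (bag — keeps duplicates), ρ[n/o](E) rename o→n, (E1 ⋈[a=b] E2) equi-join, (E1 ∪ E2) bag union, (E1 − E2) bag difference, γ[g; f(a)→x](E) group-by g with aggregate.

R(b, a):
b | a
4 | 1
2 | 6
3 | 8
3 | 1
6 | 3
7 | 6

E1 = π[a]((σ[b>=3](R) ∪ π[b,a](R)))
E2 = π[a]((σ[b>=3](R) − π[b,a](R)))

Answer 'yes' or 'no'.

E1 per-node cardinality:
  R → 6
  σ[b>=3](R) → 5
  R → 6
  π[b,a](R) → 6
  (σ[b>=3](R) ∪ π[b,a](R)) → 11
  π[a]((σ[b>=3](R) ∪ π[b,a](R))) → 11
E2 per-node cardinality:
  R → 6
  σ[b>=3](R) → 5
  R → 6
  π[b,a](R) → 6
  (σ[b>=3](R) − π[b,a](R)) → 0
  π[a]((σ[b>=3](R) − π[b,a](R))) → 0

E1 result:
a
1
1
1
1
3
3
6
6
6
8
8
E2 result:
a
(0 rows)
Witness: (6,) appears 3× in E1 but 0× in E2.

no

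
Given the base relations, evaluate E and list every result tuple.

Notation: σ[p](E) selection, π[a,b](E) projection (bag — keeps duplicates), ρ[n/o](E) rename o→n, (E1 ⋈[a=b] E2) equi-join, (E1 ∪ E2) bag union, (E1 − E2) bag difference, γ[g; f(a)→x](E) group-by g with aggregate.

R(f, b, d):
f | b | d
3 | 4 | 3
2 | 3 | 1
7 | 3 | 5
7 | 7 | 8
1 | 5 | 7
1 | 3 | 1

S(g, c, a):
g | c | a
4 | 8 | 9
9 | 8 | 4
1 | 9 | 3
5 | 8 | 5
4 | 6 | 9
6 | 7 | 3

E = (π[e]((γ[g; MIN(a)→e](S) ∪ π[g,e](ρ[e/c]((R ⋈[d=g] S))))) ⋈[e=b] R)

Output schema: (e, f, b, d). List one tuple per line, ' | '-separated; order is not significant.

Row counts bottom-up:
  S → 6
  γ[g; MIN(a)→e](S) → 5
  R → 6
  S → 6
  (R ⋈[d=g] S) → 3
  ρ[e/c]((R ⋈[d=g] S)) → 3
  π[g,e](ρ[e/c]((R ⋈[d=g] S))) → 3
  (γ[g; MIN(a)→e](S) ∪ π[g,e](ρ[e/c]((R ⋈[d=g] S)))) → 8
  π[e]((γ[g; MIN(a)→e](S) ∪ π[g,e](ρ[e/c]((R ⋈[d=g] S))))) → 8
  R → 6
  (π[e]((γ[g; MIN(a)→e](S) ∪ π[g,e](ρ[e/c]((R ⋈[d=g] S))))) ⋈[e=b] R) → 8

== RESULT ==
e | f | b | d
3 | 1 | 3 | 1
3 | 1 | 3 | 1
3 | 2 | 3 | 1
3 | 2 | 3 | 1
3 | 7 | 3 | 5
3 | 7 | 3 | 5
4 | 3 | 4 | 3
5 | 1 | 5 | 7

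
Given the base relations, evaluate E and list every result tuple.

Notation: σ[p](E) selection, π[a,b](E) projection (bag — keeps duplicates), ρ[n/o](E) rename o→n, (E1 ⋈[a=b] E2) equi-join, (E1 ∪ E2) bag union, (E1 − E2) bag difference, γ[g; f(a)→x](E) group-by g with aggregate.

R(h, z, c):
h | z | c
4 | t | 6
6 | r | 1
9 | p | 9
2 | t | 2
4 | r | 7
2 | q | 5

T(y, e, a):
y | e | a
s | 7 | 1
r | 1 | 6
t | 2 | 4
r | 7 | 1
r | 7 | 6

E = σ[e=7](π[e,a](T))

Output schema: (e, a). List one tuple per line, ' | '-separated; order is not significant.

Per-node cardinality:
  T → 5
  π[e,a](T) → 5
  σ[e=7](π[e,a](T)) → 3

== RESULT ==
e | a
7 | 1
7 | 1
7 | 6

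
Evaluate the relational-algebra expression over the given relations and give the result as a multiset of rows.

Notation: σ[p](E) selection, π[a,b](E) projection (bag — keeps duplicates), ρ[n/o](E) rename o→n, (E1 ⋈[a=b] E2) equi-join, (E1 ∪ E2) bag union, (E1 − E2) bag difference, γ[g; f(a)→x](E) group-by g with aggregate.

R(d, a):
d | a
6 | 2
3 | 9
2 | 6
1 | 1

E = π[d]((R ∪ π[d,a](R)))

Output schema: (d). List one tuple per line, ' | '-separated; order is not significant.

Subexpression sizes:
  R → 4
  R → 4
  π[d,a](R) → 4
  (R ∪ π[d,a](R)) → 8
  π[d]((R ∪ π[d,a](R))) → 8

== RESULT ==
d
1
1
2
2
3
3
6
6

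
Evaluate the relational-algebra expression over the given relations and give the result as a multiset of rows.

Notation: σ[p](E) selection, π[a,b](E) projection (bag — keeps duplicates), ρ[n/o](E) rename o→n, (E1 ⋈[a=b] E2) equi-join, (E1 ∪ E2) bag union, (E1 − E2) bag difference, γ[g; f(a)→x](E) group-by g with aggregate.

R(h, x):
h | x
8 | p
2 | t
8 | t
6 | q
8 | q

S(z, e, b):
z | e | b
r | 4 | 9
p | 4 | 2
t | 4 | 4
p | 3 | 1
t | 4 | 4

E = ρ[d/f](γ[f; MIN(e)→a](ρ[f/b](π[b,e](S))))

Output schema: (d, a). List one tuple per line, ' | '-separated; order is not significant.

Row counts bottom-up:
  S → 5
  π[b,e](S) → 5
  ρ[f/b](π[b,e](S)) → 5
  γ[f; MIN(e)→a](ρ[f/b](π[b,e](S))) → 4
  ρ[d/f](γ[f; MIN(e)→a](ρ[f/b](π[b,e](S)))) → 4

== RESULT ==
d | a
1 | 3
2 | 4
4 | 4
9 | 4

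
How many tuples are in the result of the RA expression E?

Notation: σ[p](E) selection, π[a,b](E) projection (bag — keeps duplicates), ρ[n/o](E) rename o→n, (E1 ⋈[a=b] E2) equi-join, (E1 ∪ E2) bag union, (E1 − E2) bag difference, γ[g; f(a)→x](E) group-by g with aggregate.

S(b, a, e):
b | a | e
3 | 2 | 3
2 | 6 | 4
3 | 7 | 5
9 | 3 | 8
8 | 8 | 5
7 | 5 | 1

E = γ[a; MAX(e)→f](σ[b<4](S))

Subexpression sizes:
  S → 6
  σ[b<4](S) → 3
  γ[a; MAX(e)→f](σ[b<4](S)) → 3

|E| = 3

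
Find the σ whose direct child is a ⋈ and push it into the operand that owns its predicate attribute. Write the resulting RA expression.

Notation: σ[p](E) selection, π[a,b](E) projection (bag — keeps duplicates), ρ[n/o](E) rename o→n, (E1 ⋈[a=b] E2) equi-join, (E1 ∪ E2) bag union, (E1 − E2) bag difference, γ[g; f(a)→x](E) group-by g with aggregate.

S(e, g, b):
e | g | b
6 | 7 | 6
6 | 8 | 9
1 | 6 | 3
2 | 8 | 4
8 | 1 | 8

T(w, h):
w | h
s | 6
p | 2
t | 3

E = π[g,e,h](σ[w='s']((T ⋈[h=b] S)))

σ filters on w, owned by the left side.
E' = π[g,e,h]((σ[w='s'](T) ⋈[h=b] S))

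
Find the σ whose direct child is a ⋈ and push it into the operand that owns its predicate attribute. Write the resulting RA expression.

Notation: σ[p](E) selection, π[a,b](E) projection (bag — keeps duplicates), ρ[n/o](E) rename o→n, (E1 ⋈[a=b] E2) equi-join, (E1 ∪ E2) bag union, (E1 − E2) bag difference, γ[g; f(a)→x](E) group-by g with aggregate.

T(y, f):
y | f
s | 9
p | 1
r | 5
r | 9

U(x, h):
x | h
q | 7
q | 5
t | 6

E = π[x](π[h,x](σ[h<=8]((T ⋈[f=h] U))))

σ filters on h, owned by the right side.
E' = π[x](π[h,x]((T ⋈[f=h] σ[h<=8](U))))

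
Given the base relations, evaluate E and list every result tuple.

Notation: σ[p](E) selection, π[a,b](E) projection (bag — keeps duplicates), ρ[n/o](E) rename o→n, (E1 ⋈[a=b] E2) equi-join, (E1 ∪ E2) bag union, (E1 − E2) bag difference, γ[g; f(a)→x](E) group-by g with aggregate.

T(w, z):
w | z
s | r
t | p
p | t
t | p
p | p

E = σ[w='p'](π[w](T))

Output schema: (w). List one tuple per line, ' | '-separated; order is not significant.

Subexpression sizes:
  T → 5
  π[w](T) → 5
  σ[w='p'](π[w](T)) → 2

== RESULT ==
w
p
p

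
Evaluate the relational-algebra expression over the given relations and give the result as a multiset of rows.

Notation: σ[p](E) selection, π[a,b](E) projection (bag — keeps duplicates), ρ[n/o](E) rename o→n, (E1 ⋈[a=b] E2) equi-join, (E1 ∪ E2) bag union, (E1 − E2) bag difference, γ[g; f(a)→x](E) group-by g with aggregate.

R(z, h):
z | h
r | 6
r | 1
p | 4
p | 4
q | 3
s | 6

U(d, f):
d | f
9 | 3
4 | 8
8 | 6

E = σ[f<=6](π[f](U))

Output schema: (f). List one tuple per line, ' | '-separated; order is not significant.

Subexpression sizes:
  U → 3
  π[f](U) → 3
  σ[f<=6](π[f](U)) → 2

== RESULT ==
f
3
6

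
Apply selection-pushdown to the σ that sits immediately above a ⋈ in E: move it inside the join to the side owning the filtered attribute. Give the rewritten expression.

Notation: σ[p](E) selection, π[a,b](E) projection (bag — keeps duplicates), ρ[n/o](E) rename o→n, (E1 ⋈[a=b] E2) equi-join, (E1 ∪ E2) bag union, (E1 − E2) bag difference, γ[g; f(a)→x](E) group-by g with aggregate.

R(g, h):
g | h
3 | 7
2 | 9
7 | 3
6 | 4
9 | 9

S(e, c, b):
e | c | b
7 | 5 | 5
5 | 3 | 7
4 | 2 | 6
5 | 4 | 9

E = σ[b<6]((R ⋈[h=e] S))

σ filters on b, owned by the right side.
E' = (R ⋈[h=e] σ[b<6](S))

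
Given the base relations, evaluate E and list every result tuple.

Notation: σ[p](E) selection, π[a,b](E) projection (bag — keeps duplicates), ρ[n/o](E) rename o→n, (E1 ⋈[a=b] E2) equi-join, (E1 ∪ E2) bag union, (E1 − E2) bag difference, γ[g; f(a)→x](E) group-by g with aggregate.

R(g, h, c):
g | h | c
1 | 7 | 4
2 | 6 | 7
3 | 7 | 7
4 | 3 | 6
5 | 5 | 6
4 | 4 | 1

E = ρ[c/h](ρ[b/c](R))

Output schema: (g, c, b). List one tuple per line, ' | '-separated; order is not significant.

Stepwise |·|:
  R → 6
  ρ[b/c](R) → 6
  ρ[c/h](ρ[b/c](R)) → 6

== RESULT ==
g | c | b
1 | 7 | 4
2 | 6 | 7
3 | 7 | 7
4 | 3 | 6
4 | 4 | 1
5 | 5 | 6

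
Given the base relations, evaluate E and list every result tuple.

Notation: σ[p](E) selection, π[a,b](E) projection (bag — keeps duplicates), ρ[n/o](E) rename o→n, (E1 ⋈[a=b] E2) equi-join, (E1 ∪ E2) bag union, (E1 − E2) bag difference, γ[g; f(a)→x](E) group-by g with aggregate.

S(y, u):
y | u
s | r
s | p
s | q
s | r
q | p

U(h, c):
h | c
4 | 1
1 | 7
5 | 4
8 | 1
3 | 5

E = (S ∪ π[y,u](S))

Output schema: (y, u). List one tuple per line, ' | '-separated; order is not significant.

Subexpression sizes:
  S → 5
  S → 5
  π[y,u](S) → 5
  (S ∪ π[y,u](S)) → 10

== RESULT ==
y | u
q | p
q | p
s | p
s | p
s | q
s | q
s | r
s | r
s | r
s | r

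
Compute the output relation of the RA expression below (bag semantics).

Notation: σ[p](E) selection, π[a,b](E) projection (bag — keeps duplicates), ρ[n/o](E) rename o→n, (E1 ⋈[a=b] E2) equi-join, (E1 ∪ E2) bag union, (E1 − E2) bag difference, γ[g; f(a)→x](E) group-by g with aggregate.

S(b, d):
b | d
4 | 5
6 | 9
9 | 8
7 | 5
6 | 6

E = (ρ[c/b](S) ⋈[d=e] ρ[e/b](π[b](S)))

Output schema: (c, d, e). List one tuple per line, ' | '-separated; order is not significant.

Stepwise |·|:
  S → 5
  ρ[c/b](S) → 5
  S → 5
  π[b](S) → 5
  ρ[e/b](π[b](S)) → 5
  (ρ[c/b](S) ⋈[d=e] ρ[e/b](π[b](S))) → 3

== RESULT ==
c | d | e
6 | 6 | 6
6 | 6 | 6
6 | 9 | 9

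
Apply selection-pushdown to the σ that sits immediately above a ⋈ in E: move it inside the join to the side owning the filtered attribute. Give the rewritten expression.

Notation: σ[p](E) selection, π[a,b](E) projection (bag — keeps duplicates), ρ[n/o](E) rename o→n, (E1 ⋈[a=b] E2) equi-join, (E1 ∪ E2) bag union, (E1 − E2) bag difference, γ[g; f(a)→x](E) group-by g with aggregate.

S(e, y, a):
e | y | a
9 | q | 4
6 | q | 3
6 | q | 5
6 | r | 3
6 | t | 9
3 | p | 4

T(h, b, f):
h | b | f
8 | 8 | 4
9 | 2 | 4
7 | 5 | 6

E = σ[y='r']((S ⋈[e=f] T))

σ filters on y, owned by the left side.
E' = (σ[y='r'](S) ⋈[e=f] T)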